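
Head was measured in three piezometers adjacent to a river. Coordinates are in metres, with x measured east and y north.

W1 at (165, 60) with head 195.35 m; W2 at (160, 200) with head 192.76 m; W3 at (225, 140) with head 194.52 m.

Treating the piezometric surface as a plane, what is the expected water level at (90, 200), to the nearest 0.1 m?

Differences from W1: to W2 (Δx, Δy, Δh) = (-5, 140, -2.59); to W3 = (60, 80, -0.83).
Determinant of the coordinate differences = (-5)·80 − 60·140 = -8800.
∂h/∂x = [(-2.59)·80 − (-0.83)·140] / -8800 = +0.01034
∂h/∂y = [(-5)·(-0.83) − 60·(-2.59)] / -8800 = -0.01813
h(90, 200) = 195.35 + (+0.01034)·(-75) + (-0.01813)·(140) = 195.35 -0.776 -2.538 = 192.036 m.

192.0 m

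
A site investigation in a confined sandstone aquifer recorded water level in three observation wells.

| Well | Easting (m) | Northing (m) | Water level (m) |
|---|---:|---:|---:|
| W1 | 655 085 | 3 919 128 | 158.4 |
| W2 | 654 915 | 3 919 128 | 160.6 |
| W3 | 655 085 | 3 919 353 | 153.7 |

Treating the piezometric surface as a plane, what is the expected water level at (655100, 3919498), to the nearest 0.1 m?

150.5 m

∂h/∂x = (160.6 − 158.4) / (654915 − 655085) = -0.01294
∂h/∂y = (153.7 − 158.4) / (3919353 − 3919128) = -0.02089
h(655100, 3919498) = 158.4 + (-0.01294)·(15) + (-0.02089)·(370) = 158.4 -0.194 -7.729 = 150.477 m.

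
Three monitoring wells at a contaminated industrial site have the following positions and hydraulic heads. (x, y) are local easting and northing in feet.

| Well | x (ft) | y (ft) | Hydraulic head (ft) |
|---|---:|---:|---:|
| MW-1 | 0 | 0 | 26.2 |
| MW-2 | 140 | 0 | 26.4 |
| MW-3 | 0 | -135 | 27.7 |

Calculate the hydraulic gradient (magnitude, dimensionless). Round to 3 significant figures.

∂h/∂x = (26.4 − 26.2) / (140 − 0) = +0.001429
∂h/∂y = (27.7 − 26.2) / (-135 − 0) = -0.01111
|∇h| = √(0.001429² + -0.01111²) = 0.0112

0.0112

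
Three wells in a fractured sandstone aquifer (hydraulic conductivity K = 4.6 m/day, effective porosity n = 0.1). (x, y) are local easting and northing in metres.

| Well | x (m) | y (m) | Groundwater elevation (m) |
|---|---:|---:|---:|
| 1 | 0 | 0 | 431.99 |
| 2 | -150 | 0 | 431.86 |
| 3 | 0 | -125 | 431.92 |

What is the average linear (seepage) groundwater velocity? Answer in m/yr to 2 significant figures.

17 m/yr

∂h/∂x = (431.86 − 431.99) / (-150 − 0) = +0.0008667
∂h/∂y = (431.92 − 431.99) / (-125 − 0) = +0.0005600
|∇h| = √(0.0008667² + 0.0005600²) = 0.001032
Seepage velocity v = K·i/n = 4.6 × 0.001032 / 0.1 = 0.04747 m/day = 17.34 m/yr.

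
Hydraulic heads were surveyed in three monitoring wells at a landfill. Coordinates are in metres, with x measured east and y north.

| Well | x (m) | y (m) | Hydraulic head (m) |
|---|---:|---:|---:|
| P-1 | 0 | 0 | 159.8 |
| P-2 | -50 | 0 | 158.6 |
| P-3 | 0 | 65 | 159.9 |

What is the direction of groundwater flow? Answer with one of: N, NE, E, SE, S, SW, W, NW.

W

∂h/∂x = (158.6 − 159.8) / (-50 − 0) = +0.02400
∂h/∂y = (159.9 − 159.8) / (65 − 0) = +0.001538
Flow = −∇h = (-0.02400 east, -0.001538 north), which points west.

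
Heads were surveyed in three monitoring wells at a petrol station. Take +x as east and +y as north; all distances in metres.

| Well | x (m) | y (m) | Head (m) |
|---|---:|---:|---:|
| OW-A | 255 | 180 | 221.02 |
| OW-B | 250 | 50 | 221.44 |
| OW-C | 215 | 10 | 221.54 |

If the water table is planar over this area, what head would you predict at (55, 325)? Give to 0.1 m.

220.4 m

Taking OW-A as reference: OW-B−OW-A = (-5, -130, +0.42); OW-C−OW-A = (-40, -170, +0.52).
Determinant of the coordinate differences = (-5)·(-170) − (-40)·(-130) = -4350.
∂h/∂x = [(+0.42)·(-170) − (+0.52)·(-130)] / -4350 = +0.0008736
∂h/∂y = [(-5)·(+0.52) − (-40)·(+0.42)] / -4350 = -0.003264
h(55, 325) = 221.02 + (+0.0008736)·(-200) + (-0.003264)·(145) = 221.02 -0.175 -0.473 = 220.372 m.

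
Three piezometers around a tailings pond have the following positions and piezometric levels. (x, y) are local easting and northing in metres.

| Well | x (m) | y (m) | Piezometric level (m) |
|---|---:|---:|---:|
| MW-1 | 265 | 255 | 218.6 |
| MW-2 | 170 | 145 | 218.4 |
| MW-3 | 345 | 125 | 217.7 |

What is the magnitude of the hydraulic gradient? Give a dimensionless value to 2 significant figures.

Three-point gradient (reference MW-1): Δ to MW-2 = (-95, -110, -0.2), Δ to MW-3 = (80, -130, -0.9).
∂h/∂x = -0.003452, ∂h/∂y = +0.004799 (det = 21150).
|∇h| = √(-0.003452² + 0.004799²) = 0.005912

0.0059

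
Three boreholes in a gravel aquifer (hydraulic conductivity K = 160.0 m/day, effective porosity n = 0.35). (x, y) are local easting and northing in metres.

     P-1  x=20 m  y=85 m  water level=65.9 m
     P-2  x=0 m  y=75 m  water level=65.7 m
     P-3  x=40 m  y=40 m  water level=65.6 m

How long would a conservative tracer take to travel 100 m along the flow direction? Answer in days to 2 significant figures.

21 days

With h = a·x + b·y + c and P-1 as origin, the differences give:
  (-20)·a + (-10)·b = -0.2
  20·a + (-45)·b = -0.3
Eliminate b (×(-45) and ×(-10), subtract): 1100·a = 6.00 → a = ∂h/∂x = +0.005455
Back-substitute: b = ∂h/∂y = +0.009091.
|∇h| = √(0.005455² + 0.009091²) = 0.0106
Seepage velocity v = K·i/n = 160.0 × 0.0106 / 0.35 = 4.846 m/day.
t = 100 / 4.846 = 20.64 days.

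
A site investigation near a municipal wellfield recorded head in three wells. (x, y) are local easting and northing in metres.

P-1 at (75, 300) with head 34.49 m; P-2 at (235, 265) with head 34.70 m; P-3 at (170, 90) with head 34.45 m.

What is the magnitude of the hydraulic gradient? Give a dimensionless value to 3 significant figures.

0.00174

Three-point gradient (reference P-1): Δ to P-2 = (160, -35, +0.21), Δ to P-3 = (95, -210, -0.04).
∂h/∂x = +0.001503, ∂h/∂y = +0.0008704 (det = -30275).
|∇h| = √(0.001503² + 0.0008704²) = 0.001737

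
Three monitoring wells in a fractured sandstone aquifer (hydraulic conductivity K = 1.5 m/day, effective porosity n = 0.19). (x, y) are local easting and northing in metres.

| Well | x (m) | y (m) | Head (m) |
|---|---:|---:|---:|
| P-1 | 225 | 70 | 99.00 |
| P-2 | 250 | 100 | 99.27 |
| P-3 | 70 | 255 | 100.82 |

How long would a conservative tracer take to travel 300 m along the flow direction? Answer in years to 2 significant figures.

11 years

With h = a·x + b·y + c and P-1 as origin, the differences give:
  25·a + 30·b = +0.27
  (-155)·a + 185·b = +1.82
Eliminate b (×185 and ×30, subtract): 9275·a = -4.650 → a = ∂h/∂x = -0.0005013
Back-substitute: b = ∂h/∂y = +0.009418.
|∇h| = √(-0.0005013² + 0.009418²) = 0.009431
Seepage velocity v = K·i/n = 1.5 × 0.009431 / 0.19 = 0.07446 m/day.
t = 300 / 0.07446 = 4029 days = 11 years.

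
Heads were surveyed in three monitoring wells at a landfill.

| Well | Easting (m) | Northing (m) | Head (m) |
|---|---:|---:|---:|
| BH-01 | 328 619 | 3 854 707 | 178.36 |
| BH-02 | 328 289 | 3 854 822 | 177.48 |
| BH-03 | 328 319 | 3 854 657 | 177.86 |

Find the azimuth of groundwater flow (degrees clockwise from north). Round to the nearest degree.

314°

Differences from BH-01: to BH-02 (Δx, Δy, Δh) = (-330, 115, -0.88); to BH-03 = (-300, -50, -0.50).
Determinant of the coordinate differences = (-330)·(-50) − (-300)·115 = 51000.
∂h/∂x = [(-0.88)·(-50) − (-0.50)·115] / 51000 = +0.001990
∂h/∂y = [(-330)·(-0.50) − (-300)·(-0.88)] / 51000 = -0.001941
Flow direction (−∇h) has components (-0.001990 E, +0.001941 N).
Azimuth = atan2(E, N) = atan2(-0.001990, +0.001941) = 314.3° ≈ 314°.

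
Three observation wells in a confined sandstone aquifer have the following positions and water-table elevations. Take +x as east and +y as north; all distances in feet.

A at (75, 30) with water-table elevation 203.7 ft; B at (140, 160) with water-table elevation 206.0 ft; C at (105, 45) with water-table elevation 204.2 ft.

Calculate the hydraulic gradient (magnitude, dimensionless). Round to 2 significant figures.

Differences from A: to B (Δx, Δy, Δh) = (65, 130, +2.3); to C = (30, 15, +0.5).
Determinant of the coordinate differences = 65·15 − 30·130 = -2925.
∂h/∂x = [(+2.3)·15 − (+0.5)·130] / -2925 = +0.01043
∂h/∂y = [65·(+0.5) − 30·(+2.3)] / -2925 = +0.01248
|∇h| = √(0.01043² + 0.01248²) = 0.01626

0.016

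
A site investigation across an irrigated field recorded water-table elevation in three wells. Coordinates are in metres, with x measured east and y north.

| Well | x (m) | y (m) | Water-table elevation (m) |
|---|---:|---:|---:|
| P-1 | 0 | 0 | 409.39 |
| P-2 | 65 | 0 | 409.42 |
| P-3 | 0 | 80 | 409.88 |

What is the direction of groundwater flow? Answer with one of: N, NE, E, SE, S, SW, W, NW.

∂h/∂x = (409.42 − 409.39) / (65 − 0) = +0.0004615
∂h/∂y = (409.88 − 409.39) / (80 − 0) = +0.006125
Flow = −∇h = (-0.0004615 east, -0.006125 north), which points south.

S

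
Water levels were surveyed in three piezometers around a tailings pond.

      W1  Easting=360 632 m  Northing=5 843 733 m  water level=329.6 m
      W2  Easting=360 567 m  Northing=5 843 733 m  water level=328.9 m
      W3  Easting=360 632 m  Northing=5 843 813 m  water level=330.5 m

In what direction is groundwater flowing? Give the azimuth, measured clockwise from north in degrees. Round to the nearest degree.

224°

∂h/∂x = (328.9 − 329.6) / (360567 − 360632) = +0.01077
∂h/∂y = (330.5 − 329.6) / (5843813 − 5843733) = +0.01125
Flow direction (−∇h) has components (-0.01077 E, -0.01125 N).
Azimuth = atan2(E, N) = atan2(-0.01077, -0.01125) = 223.7° ≈ 224°.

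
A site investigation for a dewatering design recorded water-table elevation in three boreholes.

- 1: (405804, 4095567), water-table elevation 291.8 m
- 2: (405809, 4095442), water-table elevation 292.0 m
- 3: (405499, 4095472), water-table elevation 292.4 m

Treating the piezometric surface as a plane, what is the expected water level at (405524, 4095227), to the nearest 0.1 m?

292.8 m

Differences from 1: to 2 (Δx, Δy, Δh) = (5, -125, +0.2); to 3 = (-305, -95, +0.6).
Solve a·Δx + b·Δy = Δh: det = 5·(-95) − (-305)·(-125) = -38600.
∂h/∂x = [(+0.2)·(-95) − (+0.6)·(-125)] / -38600 = -0.001451
∂h/∂y = [5·(+0.6) − (-305)·(+0.2)] / -38600 = -0.001658
h(405524, 4095227) = 291.8 + (-0.001451)·(-280) + (-0.001658)·(-340) = 291.8 +0.406 +0.564 = 292.770 m.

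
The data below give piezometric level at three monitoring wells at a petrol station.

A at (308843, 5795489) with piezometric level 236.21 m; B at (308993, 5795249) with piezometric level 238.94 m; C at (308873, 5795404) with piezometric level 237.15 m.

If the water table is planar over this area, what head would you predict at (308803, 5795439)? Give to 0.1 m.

236.7 m

Differences from A: to B (Δx, Δy, Δh) = (150, -240, +2.73); to C = (30, -85, +0.94).
Determinant of the coordinate differences = 150·(-85) − 30·(-240) = -5550.
∂h/∂x = [(+2.73)·(-85) − (+0.94)·(-240)] / -5550 = +0.001162
∂h/∂y = [150·(+0.94) − 30·(+2.73)] / -5550 = -0.01065
h(308803, 5795439) = 236.21 + (+0.001162)·(-40) + (-0.01065)·(-50) = 236.21 -0.046 +0.532 = 236.696 m.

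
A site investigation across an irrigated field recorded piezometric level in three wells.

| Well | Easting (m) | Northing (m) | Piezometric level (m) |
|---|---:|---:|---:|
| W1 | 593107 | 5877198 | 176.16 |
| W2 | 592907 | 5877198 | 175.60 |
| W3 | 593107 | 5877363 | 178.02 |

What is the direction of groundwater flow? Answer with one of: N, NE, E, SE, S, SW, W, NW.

S

∂h/∂x = (175.60 − 176.16) / (592907 − 593107) = +0.002800
∂h/∂y = (178.02 − 176.16) / (5877363 − 5877198) = +0.01127
Flow = −∇h = (-0.002800 east, -0.01127 north), which points south.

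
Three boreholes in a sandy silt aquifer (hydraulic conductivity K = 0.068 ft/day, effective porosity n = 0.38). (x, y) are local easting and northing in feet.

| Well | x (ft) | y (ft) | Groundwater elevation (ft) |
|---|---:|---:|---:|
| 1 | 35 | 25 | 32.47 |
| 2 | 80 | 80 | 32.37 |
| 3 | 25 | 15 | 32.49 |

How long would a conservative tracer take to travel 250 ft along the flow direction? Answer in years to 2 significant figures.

2700 years

Three-point gradient (reference 1): Δ to 2 = (45, 55, -0.10), Δ to 3 = (-10, -10, +0.02).
∂h/∂x = -0.001000, ∂h/∂y = -0.0010000 (det = 100).
|∇h| = √(-0.001000² + -0.0010000²) = 0.001414
Seepage velocity v = K·i/n = 0.068 × 0.001414 / 0.38 = 0.000253 ft/day.
t = 250 / 0.000253 = 9.881e+05 days = 2.71e+03 years.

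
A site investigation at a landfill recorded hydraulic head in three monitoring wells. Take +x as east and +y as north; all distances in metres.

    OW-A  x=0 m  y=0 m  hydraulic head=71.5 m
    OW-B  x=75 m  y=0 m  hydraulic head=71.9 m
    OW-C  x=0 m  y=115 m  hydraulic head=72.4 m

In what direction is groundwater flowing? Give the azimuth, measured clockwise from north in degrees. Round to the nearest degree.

∂h/∂x = (71.9 − 71.5) / (75 − 0) = +0.005333
∂h/∂y = (72.4 − 71.5) / (115 − 0) = +0.007826
Flow direction (−∇h) has components (-0.005333 E, -0.007826 N).
Azimuth = atan2(E, N) = atan2(-0.005333, -0.007826) = 214.3° ≈ 214°.

214°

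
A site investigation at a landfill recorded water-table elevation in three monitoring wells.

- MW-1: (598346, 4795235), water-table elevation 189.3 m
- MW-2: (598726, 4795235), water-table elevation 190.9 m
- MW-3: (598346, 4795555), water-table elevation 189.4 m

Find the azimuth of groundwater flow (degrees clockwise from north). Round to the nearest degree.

∂h/∂x = (190.9 − 189.3) / (598726 − 598346) = +0.004211
∂h/∂y = (189.4 − 189.3) / (4795555 − 4795235) = +0.0003125
Flow direction (−∇h) has components (-0.004211 E, -0.0003125 N).
Azimuth = atan2(E, N) = atan2(-0.004211, -0.0003125) = 265.8° ≈ 266°.

266°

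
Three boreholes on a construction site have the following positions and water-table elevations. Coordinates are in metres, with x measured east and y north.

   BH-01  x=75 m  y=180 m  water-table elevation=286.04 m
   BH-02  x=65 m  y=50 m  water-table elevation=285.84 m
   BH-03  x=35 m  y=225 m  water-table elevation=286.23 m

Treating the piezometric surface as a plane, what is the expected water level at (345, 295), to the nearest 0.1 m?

285.5 m

Taking BH-01 as reference: BH-02−BH-01 = (-10, -130, -0.20); BH-03−BH-01 = (-40, 45, +0.19).
Solve a·Δx + b·Δy = Δh: det = (-10)·45 − (-40)·(-130) = -5650.
∂h/∂x = [(-0.20)·45 − (+0.19)·(-130)] / -5650 = -0.002779
∂h/∂y = [(-10)·(+0.19) − (-40)·(-0.20)] / -5650 = +0.001752
h(345, 295) = 286.04 + (-0.002779)·(270) + (+0.001752)·(115) = 286.04 -0.750 +0.202 = 285.491 m.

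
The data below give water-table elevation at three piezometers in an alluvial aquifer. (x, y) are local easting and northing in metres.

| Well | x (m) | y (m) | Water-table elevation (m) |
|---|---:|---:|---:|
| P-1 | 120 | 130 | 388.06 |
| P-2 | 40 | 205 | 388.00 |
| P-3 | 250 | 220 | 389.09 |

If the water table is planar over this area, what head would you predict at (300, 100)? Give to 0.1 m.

388.8 m

Differences from P-1: to P-2 (Δx, Δy, Δh) = (-80, 75, -0.06); to P-3 = (130, 90, +1.03).
Solve a·Δx + b·Δy = Δh: det = (-80)·90 − 130·75 = -16950.
∂h/∂x = [(-0.06)·90 − (+1.03)·75] / -16950 = +0.004876
∂h/∂y = [(-80)·(+1.03) − 130·(-0.06)] / -16950 = +0.004401
h(300, 100) = 388.06 + (+0.004876)·(180) + (+0.004401)·(-30) = 388.06 +0.878 -0.132 = 388.806 m.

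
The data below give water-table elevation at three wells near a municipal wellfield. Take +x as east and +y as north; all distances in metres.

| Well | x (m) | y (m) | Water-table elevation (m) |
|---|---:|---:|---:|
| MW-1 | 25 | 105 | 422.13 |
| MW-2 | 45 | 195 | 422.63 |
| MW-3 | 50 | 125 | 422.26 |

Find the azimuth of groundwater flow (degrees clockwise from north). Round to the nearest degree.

190°

Taking MW-1 as reference: MW-2−MW-1 = (20, 90, +0.50); MW-3−MW-1 = (25, 20, +0.13).
Determinant of the coordinate differences = 20·20 − 25·90 = -1850.
∂h/∂x = [(+0.50)·20 − (+0.13)·90] / -1850 = +0.0009189
∂h/∂y = [20·(+0.13) − 25·(+0.50)] / -1850 = +0.005351
Flow direction (−∇h) has components (-0.0009189 E, -0.005351 N).
Azimuth = atan2(E, N) = atan2(-0.0009189, -0.005351) = 189.7° ≈ 190°.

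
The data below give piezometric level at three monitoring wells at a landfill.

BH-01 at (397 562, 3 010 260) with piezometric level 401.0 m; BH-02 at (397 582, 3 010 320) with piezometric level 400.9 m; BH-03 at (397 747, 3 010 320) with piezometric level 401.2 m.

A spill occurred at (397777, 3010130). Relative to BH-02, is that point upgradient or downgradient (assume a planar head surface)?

With h = a·x + b·y + c and BH-01 as origin, the differences give:
  20·a + 60·b = -0.1
  185·a + 60·b = +0.2
Eliminate b (×60 and ×60, subtract): -9900·a = -18.00 → a = ∂h/∂x = +0.001818
Back-substitute: b = ∂h/∂y = -0.002273.
Head at (397777, 3010130) = 401.0 + (+0.001818)·(215) + (-0.002273)·(-130) = 401.69 m.
That is higher than the 400.9 m at BH-02, so the point is upgradient.

upgradient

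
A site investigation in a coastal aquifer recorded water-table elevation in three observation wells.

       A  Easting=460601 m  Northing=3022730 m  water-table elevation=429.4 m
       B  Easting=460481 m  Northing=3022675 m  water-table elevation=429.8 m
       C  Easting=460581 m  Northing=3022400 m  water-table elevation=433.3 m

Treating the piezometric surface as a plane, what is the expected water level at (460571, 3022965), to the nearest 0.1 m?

Taking A as reference: B−A = (-120, -55, +0.4); C−A = (-20, -330, +3.9).
Determinant of the coordinate differences = (-120)·(-330) − (-20)·(-55) = 38500.
∂h/∂x = [(+0.4)·(-330) − (+3.9)·(-55)] / 38500 = +0.002143
∂h/∂y = [(-120)·(+3.9) − (-20)·(+0.4)] / 38500 = -0.01195
h(460571, 3022965) = 429.4 + (+0.002143)·(-30) + (-0.01195)·(235) = 429.4 -0.064 -2.808 = 426.528 m.

426.5 m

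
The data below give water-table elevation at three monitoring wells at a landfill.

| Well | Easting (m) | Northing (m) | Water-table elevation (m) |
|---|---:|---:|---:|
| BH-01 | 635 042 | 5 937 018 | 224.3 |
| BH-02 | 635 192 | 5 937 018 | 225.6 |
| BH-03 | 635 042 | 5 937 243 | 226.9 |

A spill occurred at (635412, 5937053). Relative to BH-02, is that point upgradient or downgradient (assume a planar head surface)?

upgradient

∂h/∂x = (225.6 − 224.3) / (635192 − 635042) = +0.008667
∂h/∂y = (226.9 − 224.3) / (5937243 − 5937018) = +0.01156
Head at (635412, 5937053) = 224.3 + (+0.008667)·(370) + (+0.01156)·(35) = 227.91 m.
That is higher than the 225.6 m at BH-02, so the point is upgradient.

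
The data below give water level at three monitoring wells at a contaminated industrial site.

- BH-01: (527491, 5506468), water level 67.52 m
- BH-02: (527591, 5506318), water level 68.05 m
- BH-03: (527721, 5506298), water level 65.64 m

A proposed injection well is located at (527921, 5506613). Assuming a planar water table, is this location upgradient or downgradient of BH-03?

Taking BH-01 as reference: BH-02−BH-01 = (100, -150, +0.53); BH-03−BH-01 = (230, -170, -1.88).
Solve a·Δx + b·Δy = Δh: det = 100·(-170) − 230·(-150) = 17500.
∂h/∂x = [(+0.53)·(-170) − (-1.88)·(-150)] / 17500 = -0.02126
∂h/∂y = [100·(-1.88) − 230·(+0.53)] / 17500 = -0.01771
Head at (527921, 5506613) = 67.52 + (-0.02126)·(430) + (-0.01771)·(145) = 55.81 m.
That is lower than the 65.64 m at BH-03, so the point is downgradient.

downgradient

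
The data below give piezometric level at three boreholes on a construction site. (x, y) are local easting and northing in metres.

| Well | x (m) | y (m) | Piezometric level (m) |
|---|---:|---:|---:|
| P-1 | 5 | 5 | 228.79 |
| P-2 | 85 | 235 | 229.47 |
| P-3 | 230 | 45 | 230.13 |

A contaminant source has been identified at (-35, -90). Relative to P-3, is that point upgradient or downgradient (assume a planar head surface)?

downgradient

Differences from P-1: to P-2 (Δx, Δy, Δh) = (80, 230, +0.68); to P-3 = (225, 40, +1.34).
Determinant of the coordinate differences = 80·40 − 225·230 = -48550.
∂h/∂x = [(+0.68)·40 − (+1.34)·230] / -48550 = +0.005788
∂h/∂y = [80·(+1.34) − 225·(+0.68)] / -48550 = +0.0009434
Head at (-35, -90) = 228.79 + (+0.005788)·(-40) + (+0.0009434)·(-95) = 228.47 m.
That is lower than the 230.13 m at P-3, so the point is downgradient.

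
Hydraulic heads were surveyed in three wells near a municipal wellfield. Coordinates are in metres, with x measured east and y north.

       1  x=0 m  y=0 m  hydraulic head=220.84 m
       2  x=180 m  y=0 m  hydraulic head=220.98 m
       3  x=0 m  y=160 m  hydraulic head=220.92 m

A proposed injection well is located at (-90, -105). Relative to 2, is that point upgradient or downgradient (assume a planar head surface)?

∂h/∂x = (220.98 − 220.84) / (180 − 0) = +0.0007778
∂h/∂y = (220.92 − 220.84) / (160 − 0) = +0.0005000
Head at (-90, -105) = 220.84 + (+0.0007778)·(-90) + (+0.0005000)·(-105) = 220.72 m.
That is lower than the 220.98 m at 2, so the point is downgradient.

downgradient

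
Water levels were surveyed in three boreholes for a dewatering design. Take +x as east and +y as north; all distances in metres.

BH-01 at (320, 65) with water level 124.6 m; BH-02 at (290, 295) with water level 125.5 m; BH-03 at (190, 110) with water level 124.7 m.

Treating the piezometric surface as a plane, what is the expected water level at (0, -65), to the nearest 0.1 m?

Taking BH-01 as reference: BH-02−BH-01 = (-30, 230, +0.9); BH-03−BH-01 = (-130, 45, +0.1).
Solve a·Δx + b·Δy = Δh: det = (-30)·45 − (-130)·230 = 28550.
∂h/∂x = [(+0.9)·45 − (+0.1)·230] / 28550 = +0.0006130
∂h/∂y = [(-30)·(+0.1) − (-130)·(+0.9)] / 28550 = +0.003993
h(0, -65) = 124.6 + (+0.0006130)·(-320) + (+0.003993)·(-130) = 124.6 -0.196 -0.519 = 123.885 m.

123.9 m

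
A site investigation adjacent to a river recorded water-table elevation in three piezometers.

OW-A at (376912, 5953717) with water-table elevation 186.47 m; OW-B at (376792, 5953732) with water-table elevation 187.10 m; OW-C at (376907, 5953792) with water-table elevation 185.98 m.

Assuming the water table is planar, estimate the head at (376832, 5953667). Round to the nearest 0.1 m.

Differences from OW-A: to OW-B (Δx, Δy, Δh) = (-120, 15, +0.63); to OW-C = (-5, 75, -0.49).
Solve a·Δx + b·Δy = Δh: det = (-120)·75 − (-5)·15 = -8925.
∂h/∂x = [(+0.63)·75 − (-0.49)·15] / -8925 = -0.006118
∂h/∂y = [(-120)·(-0.49) − (-5)·(+0.63)] / -8925 = -0.006941
h(376832, 5953667) = 186.47 + (-0.006118)·(-80) + (-0.006941)·(-50) = 186.47 +0.489 +0.347 = 187.306 m.

187.3 m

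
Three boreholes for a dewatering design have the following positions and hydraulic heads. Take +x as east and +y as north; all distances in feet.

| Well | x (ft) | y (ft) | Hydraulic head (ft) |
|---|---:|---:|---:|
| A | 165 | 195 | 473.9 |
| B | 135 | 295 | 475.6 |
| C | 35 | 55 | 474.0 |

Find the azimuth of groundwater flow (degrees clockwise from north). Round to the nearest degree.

131°

Taking A as reference: B−A = (-30, 100, +1.7); C−A = (-130, -140, +0.1).
Determinant of the coordinate differences = (-30)·(-140) − (-130)·100 = 17200.
∂h/∂x = [(+1.7)·(-140) − (+0.1)·100] / 17200 = -0.01442
∂h/∂y = [(-30)·(+0.1) − (-130)·(+1.7)] / 17200 = +0.01267
Flow direction (−∇h) has components (+0.01442 E, -0.01267 N).
Azimuth = atan2(E, N) = atan2(+0.01442, -0.01267) = 131.3° ≈ 131°.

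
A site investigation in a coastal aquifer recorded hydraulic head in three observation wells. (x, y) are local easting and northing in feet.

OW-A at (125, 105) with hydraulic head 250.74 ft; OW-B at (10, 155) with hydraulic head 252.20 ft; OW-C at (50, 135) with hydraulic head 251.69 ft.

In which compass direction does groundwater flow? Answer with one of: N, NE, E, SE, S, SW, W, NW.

E

With h = a·x + b·y + c and OW-A as origin, the differences give:
  (-115)·a + 50·b = +1.46
  (-75)·a + 30·b = +0.95
Eliminate b (×30 and ×50, subtract): 300·a = -3.700 → a = ∂h/∂x = -0.01233
Back-substitute: b = ∂h/∂y = +0.0008333.
Flow = −∇h = (+0.01233 east, -0.0008333 north), which points east.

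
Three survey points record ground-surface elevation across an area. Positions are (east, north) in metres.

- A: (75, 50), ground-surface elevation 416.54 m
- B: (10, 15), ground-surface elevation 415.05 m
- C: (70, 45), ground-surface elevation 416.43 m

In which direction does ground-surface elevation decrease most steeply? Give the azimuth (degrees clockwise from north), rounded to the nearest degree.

275°

Differences from A: to B (Δx, Δy, Δh) = (-65, -35, -1.49); to C = (-5, -5, -0.11).
Determinant of the coordinate differences = (-65)·(-5) − (-5)·(-35) = 150.
∂z/∂x = [(-1.49)·(-5) − (-0.11)·(-35)] / 150 = +0.02400
∂z/∂y = [(-65)·(-0.11) − (-5)·(-1.49)] / 150 = -0.002000
Steepest decrease is along −∇f: components (-0.02400 E, +0.002000 N).
Azimuth = atan2(-0.02400, +0.002000) = 274.8° ≈ 275°.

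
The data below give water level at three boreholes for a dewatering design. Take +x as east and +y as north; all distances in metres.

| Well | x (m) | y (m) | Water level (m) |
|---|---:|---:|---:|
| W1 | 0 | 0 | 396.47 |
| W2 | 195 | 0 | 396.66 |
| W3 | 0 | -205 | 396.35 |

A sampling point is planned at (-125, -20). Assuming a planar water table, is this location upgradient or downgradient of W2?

downgradient

∂h/∂x = (396.66 − 396.47) / (195 − 0) = +0.0009744
∂h/∂y = (396.35 − 396.47) / (-205 − 0) = +0.0005854
Head at (-125, -20) = 396.47 + (+0.0009744)·(-125) + (+0.0005854)·(-20) = 396.34 m.
That is lower than the 396.66 m at W2, so the point is downgradient.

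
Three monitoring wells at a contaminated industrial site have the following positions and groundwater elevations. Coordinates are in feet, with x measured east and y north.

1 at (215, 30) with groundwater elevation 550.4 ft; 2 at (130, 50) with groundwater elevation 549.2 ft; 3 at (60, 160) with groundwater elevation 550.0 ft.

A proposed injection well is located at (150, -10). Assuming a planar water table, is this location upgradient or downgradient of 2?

downgradient

With h = a·x + b·y + c and 1 as origin, the differences give:
  (-85)·a + 20·b = -1.2
  (-155)·a + 130·b = -0.4
Eliminate b (×130 and ×20, subtract): -7950·a = -148.00 → a = ∂h/∂x = +0.01862
Back-substitute: b = ∂h/∂y = +0.01912.
Head at (150, -10) = 550.4 + (+0.01862)·(-65) + (+0.01912)·(-40) = 548.43 ft.
That is lower than the 549.2 ft at 2, so the point is downgradient.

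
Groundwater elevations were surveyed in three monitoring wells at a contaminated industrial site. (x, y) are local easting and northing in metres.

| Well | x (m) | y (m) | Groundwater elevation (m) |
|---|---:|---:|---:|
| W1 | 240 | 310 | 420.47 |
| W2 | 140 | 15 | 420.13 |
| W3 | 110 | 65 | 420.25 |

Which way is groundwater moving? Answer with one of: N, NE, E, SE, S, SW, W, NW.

Taking W1 as reference: W2−W1 = (-100, -295, -0.34); W3−W1 = (-130, -245, -0.22).
Solve a·Δx + b·Δy = Δh: det = (-100)·(-245) − (-130)·(-295) = -13850.
∂h/∂x = [(-0.34)·(-245) − (-0.22)·(-295)] / -13850 = -0.001329
∂h/∂y = [(-100)·(-0.22) − (-130)·(-0.34)] / -13850 = +0.001603
Flow = −∇h = (+0.001329 east, -0.001603 north), which points southeast.

SE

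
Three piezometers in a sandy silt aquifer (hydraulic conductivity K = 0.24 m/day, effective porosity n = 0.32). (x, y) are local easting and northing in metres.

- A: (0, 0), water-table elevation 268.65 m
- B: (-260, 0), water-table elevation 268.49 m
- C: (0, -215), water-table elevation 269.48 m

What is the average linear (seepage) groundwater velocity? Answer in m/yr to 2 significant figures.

∂h/∂x = (268.49 − 268.65) / (-260 − 0) = +0.0006154
∂h/∂y = (269.48 − 268.65) / (-215 − 0) = -0.003860
|∇h| = √(0.0006154² + -0.003860²) = 0.003909
Seepage velocity v = K·i/n = 0.24 × 0.003909 / 0.32 = 0.002932 m/day = 1.071 m/yr.

1.1 m/yr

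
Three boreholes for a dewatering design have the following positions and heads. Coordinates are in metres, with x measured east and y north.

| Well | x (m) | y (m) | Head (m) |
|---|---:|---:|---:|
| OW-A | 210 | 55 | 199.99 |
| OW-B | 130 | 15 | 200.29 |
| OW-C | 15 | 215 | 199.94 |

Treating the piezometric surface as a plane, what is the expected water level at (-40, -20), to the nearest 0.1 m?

Taking OW-A as reference: OW-B−OW-A = (-80, -40, +0.30); OW-C−OW-A = (-195, 160, -0.05).
Solve a·Δx + b·Δy = Δh: det = (-80)·160 − (-195)·(-40) = -20600.
∂h/∂x = [(+0.30)·160 − (-0.05)·(-40)] / -20600 = -0.002233
∂h/∂y = [(-80)·(-0.05) − (-195)·(+0.30)] / -20600 = -0.003034
h(-40, -20) = 199.99 + (-0.002233)·(-250) + (-0.003034)·(-75) = 199.99 +0.558 +0.228 = 200.776 m.

200.8 m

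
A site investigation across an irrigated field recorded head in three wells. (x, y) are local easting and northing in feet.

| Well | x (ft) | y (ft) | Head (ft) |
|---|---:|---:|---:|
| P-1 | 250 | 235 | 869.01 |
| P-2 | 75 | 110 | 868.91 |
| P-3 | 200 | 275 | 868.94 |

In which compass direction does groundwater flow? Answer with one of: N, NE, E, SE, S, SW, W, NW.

NW

With h = a·x + b·y + c and P-1 as origin, the differences give:
  (-175)·a + (-125)·b = -0.10
  (-50)·a + 40·b = -0.07
Eliminate b (×40 and ×(-125), subtract): -13250·a = -12.750 → a = ∂h/∂x = +0.0009623
Back-substitute: b = ∂h/∂y = -0.0005472.
Flow = −∇h = (-0.0009623 east, +0.0005472 north), which points northwest.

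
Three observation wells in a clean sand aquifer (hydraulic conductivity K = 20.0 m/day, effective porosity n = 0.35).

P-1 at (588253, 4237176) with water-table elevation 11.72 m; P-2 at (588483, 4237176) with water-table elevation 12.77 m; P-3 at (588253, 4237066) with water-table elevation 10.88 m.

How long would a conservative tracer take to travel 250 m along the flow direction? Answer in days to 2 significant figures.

490 days

∂h/∂x = (12.77 − 11.72) / (588483 − 588253) = +0.004565
∂h/∂y = (10.88 − 11.72) / (4237066 − 4237176) = +0.007636
|∇h| = √(0.004565² + 0.007636²) = 0.008897
Seepage velocity v = K·i/n = 20.0 × 0.008897 / 0.35 = 0.5084 m/day.
t = 250 / 0.5084 = 491.7 days.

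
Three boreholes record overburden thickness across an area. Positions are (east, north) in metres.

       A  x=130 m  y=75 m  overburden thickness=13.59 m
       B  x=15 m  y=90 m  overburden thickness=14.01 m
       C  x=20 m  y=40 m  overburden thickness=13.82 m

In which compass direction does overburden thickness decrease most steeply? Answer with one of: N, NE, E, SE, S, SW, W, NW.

Three-point gradient (reference A): Δ to B = (-115, 15, +0.42), Δ to C = (-110, -35, +0.23).
∂d/∂x = -0.003198, ∂d/∂y = +0.003480 (det = 5675).
Steepest decrease is along −∇f = (+0.003198 E, -0.003480 N) → southeast.

SE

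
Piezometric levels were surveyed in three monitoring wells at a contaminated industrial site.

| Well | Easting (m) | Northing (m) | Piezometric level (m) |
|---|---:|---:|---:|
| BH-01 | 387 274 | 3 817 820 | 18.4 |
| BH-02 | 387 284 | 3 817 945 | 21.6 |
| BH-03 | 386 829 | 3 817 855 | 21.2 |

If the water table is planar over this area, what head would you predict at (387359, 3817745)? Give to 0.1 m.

16.1 m

Differences from BH-01: to BH-02 (Δx, Δy, Δh) = (10, 125, +3.2); to BH-03 = (-445, 35, +2.8).
Solve a·Δx + b·Δy = Δh: det = 10·35 − (-445)·125 = 55975.
∂h/∂x = [(+3.2)·35 − (+2.8)·125] / 55975 = -0.004252
∂h/∂y = [10·(+2.8) − (-445)·(+3.2)] / 55975 = +0.02594
h(387359, 3817745) = 18.4 + (-0.004252)·(85) + (+0.02594)·(-75) = 18.4 -0.361 -1.946 = 16.093 m.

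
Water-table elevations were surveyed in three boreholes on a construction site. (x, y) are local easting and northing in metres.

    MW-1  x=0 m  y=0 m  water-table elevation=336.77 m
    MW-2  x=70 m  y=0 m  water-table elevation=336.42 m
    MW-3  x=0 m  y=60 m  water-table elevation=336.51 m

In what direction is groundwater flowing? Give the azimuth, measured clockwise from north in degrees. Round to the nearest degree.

∂h/∂x = (336.42 − 336.77) / (70 − 0) = -0.005000
∂h/∂y = (336.51 − 336.77) / (60 − 0) = -0.004333
Flow direction (−∇h) has components (+0.005000 E, +0.004333 N).
Azimuth = atan2(E, N) = atan2(+0.005000, +0.004333) = 49.1° ≈ 049°.

049°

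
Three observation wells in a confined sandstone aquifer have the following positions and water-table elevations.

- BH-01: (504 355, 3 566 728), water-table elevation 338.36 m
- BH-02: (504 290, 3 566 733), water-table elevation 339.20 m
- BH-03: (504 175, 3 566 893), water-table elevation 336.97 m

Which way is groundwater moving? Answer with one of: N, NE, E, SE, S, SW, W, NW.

Taking BH-01 as reference: BH-02−BH-01 = (-65, 5, +0.84); BH-03−BH-01 = (-180, 165, -1.39).
Solve a·Δx + b·Δy = Δh: det = (-65)·165 − (-180)·5 = -9825.
∂h/∂x = [(+0.84)·165 − (-1.39)·5] / -9825 = -0.01481
∂h/∂y = [(-65)·(-1.39) − (-180)·(+0.84)] / -9825 = -0.02459
Flow = −∇h = (+0.01481 east, +0.02459 north), which points northeast.

NE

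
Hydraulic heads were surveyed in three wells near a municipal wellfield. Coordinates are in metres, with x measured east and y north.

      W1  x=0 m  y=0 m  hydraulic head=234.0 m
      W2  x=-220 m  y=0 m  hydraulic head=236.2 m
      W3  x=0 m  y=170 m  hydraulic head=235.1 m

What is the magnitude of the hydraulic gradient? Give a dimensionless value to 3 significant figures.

0.0119

∂h/∂x = (236.2 − 234.0) / (-220 − 0) = -0.010000
∂h/∂y = (235.1 − 234.0) / (170 − 0) = +0.006471
|∇h| = √(-0.010000² + 0.006471²) = 0.01191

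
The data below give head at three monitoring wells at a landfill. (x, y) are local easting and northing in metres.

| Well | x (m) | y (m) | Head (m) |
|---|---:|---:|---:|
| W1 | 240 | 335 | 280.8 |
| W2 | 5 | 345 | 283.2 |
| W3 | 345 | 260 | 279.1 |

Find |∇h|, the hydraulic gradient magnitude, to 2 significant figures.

0.013

Taking W1 as reference: W2−W1 = (-235, 10, +2.4); W3−W1 = (105, -75, -1.7).
Determinant of the coordinate differences = (-235)·(-75) − 105·10 = 16575.
∂h/∂x = [(+2.4)·(-75) − (-1.7)·10] / 16575 = -0.009834
∂h/∂y = [(-235)·(-1.7) − 105·(+2.4)] / 16575 = +0.008899
|∇h| = √(-0.009834² + 0.008899²) = 0.01326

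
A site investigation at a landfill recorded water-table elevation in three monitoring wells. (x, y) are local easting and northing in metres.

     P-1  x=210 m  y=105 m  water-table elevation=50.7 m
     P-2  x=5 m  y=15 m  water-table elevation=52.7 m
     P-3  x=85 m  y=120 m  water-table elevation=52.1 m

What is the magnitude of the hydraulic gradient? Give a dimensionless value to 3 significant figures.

0.0112

Three-point gradient (reference P-1): Δ to P-2 = (-205, -90, +2.0), Δ to P-3 = (-125, 15, +1.4).
∂h/∂x = -0.01089, ∂h/∂y = +0.002583 (det = -14325).
|∇h| = √(-0.01089² + 0.002583²) = 0.01119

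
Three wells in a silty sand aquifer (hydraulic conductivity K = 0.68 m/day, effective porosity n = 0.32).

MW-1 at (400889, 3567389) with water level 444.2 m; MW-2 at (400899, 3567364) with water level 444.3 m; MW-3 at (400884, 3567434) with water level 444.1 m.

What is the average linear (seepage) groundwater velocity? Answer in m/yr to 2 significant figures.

Differences from MW-1: to MW-2 (Δx, Δy, Δh) = (10, -25, +0.1); to MW-3 = (-5, 45, -0.1).
Solve a·Δx + b·Δy = Δh: det = 10·45 − (-5)·(-25) = 325.
∂h/∂x = [(+0.1)·45 − (-0.1)·(-25)] / 325 = +0.006154
∂h/∂y = [10·(-0.1) − (-5)·(+0.1)] / 325 = -0.001538
|∇h| = √(0.006154² + -0.001538²) = 0.006343
Seepage velocity v = K·i/n = 0.68 × 0.006343 / 0.32 = 0.01348 m/day = 4.924 m/yr.

4.9 m/yr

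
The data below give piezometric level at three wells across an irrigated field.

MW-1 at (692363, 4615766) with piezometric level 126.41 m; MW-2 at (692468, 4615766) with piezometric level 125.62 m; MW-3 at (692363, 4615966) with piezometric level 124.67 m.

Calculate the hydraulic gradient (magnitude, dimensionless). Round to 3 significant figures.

∂h/∂x = (125.62 − 126.41) / (692468 − 692363) = -0.007524
∂h/∂y = (124.67 − 126.41) / (4615966 − 4615766) = -0.008700
|∇h| = √(-0.007524² + -0.008700²) = 0.0115

0.0115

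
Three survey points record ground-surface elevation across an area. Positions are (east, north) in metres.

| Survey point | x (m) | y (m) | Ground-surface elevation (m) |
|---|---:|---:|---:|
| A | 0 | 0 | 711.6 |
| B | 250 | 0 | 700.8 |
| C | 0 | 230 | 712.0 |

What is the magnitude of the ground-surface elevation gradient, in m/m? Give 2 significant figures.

∂z/∂x = (700.8 − 711.6) / (250 − 0) = -0.04320
∂z/∂y = (712.0 − 711.6) / (230 − 0) = +0.001739
|∇f| = √(-0.04320² + 0.001739²) = 0.04323 m/m

0.043 m/m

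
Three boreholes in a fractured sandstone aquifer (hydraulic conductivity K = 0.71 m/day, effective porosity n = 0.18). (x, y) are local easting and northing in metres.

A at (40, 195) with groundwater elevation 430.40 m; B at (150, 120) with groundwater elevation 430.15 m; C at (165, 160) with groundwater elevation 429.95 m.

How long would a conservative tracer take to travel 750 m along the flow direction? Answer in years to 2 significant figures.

With h = a·x + b·y + c and A as origin, the differences give:
  110·a + (-75)·b = -0.25
  125·a + (-35)·b = -0.45
Eliminate b (×(-35) and ×(-75), subtract): 5525·a = -25.000 → a = ∂h/∂x = -0.004525
Back-substitute: b = ∂h/∂y = -0.003303.
|∇h| = √(-0.004525² + -0.003303²) = 0.005602
Seepage velocity v = K·i/n = 0.71 × 0.005602 / 0.18 = 0.0221 m/day.
t = 750 / 0.0221 = 3.394e+04 days = 92.9 years.

93 years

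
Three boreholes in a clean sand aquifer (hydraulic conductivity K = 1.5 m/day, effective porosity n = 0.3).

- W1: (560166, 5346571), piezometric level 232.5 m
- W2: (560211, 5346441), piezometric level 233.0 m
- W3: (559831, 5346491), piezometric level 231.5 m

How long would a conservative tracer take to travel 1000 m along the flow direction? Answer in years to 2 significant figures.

With h = a·x + b·y + c and W1 as origin, the differences give:
  45·a + (-130)·b = +0.5
  (-335)·a + (-80)·b = -1.0
Eliminate b (×(-80) and ×(-130), subtract): -47150·a = -170.00 → a = ∂h/∂x = +0.003606
Back-substitute: b = ∂h/∂y = -0.002598.
|∇h| = √(0.003606² + -0.002598²) = 0.004444
Seepage velocity v = K·i/n = 1.5 × 0.004444 / 0.3 = 0.02222 m/day.
t = 1000 / 0.02222 = 4.5e+04 days = 123 years.

120 years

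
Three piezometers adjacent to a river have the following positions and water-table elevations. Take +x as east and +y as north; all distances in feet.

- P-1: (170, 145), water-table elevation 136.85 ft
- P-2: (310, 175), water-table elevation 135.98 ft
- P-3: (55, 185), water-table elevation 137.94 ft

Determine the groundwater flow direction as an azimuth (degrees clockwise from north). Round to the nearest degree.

128°

Three-point gradient (reference P-1): Δ to P-2 = (140, 30, -0.87), Δ to P-3 = (-115, 40, +1.09).
∂h/∂x = -0.007459, ∂h/∂y = +0.005807 (det = 9050).
Flow direction (−∇h) has components (+0.007459 E, -0.005807 N).
Azimuth = atan2(E, N) = atan2(+0.007459, -0.005807) = 127.9° ≈ 128°.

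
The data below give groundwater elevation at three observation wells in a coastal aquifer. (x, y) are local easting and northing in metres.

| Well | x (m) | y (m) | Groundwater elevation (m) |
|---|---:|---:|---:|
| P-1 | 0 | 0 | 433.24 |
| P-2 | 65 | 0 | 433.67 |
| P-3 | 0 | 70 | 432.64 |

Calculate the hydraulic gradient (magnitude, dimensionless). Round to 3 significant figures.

0.0108

∂h/∂x = (433.67 − 433.24) / (65 − 0) = +0.006615
∂h/∂y = (432.64 − 433.24) / (70 − 0) = -0.008571
|∇h| = √(0.006615² + -0.008571²) = 0.01083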